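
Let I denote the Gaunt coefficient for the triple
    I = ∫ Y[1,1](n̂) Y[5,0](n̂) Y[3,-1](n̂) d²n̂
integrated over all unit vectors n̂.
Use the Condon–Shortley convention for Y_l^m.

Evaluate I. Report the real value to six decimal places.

l₃=3 ∉ [4,6] — triangle fails ⇒ I = 0

0.000000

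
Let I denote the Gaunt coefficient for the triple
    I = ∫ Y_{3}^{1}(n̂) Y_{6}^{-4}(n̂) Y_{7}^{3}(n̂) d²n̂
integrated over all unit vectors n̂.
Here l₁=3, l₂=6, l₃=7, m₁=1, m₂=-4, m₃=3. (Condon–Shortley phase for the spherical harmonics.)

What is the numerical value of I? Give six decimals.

0.163772

Checks pass: Σm=0; 16 even; l₃=7∈[3,9].
(2·3+1)(2·6+1)(2·7+1) = 1365
Δ: 2! 4! 10! / 17! → 1/2042040
sum: t=0:+1/207360 t=1:−1/57600 t=2:+1/207360 = -1/129600
3j²(3 6 7; 0 0 0) = Δ·Π!·Σ² = 168/12155  (sign +1)
sum: t=0:+1/645120 t=1:−1/2177280 t=2:+1/174182400 = 191/174182400
3j²(3 6 7; 1 -4 3) = Δ·Π!·Σ² = 36481/2042040  (sign +1)
combine: 4πI² = 1365·168/12155·36481/2042040 = 766101/2272985
take √, sign +1: I = 0.16377205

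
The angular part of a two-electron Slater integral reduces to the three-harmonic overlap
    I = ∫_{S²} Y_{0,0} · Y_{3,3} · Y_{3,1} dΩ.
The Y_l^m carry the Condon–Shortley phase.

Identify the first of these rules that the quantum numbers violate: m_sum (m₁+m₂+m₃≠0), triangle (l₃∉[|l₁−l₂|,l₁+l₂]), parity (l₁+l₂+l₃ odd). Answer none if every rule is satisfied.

azimuthal sum: 0 + 3 + 1 = 4  ✗
3 ≤ 3 ≤ 3 (triangle on l)
L = 0 + 3 + 3 = 6 (even)

m_sum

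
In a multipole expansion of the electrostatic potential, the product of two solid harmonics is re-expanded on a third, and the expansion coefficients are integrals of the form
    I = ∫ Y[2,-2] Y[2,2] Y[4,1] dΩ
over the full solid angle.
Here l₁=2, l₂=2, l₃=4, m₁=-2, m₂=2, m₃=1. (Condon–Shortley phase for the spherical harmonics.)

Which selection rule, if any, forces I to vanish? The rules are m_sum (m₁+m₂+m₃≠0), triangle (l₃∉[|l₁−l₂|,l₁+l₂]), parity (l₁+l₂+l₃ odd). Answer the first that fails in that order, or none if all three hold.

m₁+m₂+m₃ = -2 + 2 + 1 = 1  ✗
triangle: |2−2|=0 ≤ l₃=4 ≤ 2+2=4
parity: l₁+l₂+l₃ = 8 is even

m_sum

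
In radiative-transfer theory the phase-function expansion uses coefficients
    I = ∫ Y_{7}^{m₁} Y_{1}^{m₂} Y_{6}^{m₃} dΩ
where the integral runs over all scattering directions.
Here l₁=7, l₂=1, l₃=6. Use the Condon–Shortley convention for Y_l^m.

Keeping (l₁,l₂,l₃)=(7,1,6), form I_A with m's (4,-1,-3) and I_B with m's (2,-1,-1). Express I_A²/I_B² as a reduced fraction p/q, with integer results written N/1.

55/36

Same 7,1,6: normalisation and zero-m 3j drop out of the ratio.
A: Δ: 2! 12! 0! / 15! → 1/1365; sum: t=0:+1/4354560 = 1/4354560; 3j²(7 1 6; 4 -1 -3) = Δ·Π!·Σ² = 11/273  (sign -1)
B: Δ: 2! 12! 0! / 15! → 1/1365; sum: t=0:+1/1209600 = 1/1209600; 3j²(7 1 6; 2 -1 -1) = Δ·Π!·Σ² = 12/455  (sign -1)
I_A²/I_B² = (11/273)/(12/455) = 55/36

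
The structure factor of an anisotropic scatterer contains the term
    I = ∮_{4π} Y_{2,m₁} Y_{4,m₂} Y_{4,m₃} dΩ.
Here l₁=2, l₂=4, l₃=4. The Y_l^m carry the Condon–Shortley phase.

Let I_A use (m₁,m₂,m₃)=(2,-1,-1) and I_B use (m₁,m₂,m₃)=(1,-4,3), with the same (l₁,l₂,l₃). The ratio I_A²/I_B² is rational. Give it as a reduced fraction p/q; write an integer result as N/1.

l's match ⇒ only the (l;m) 3-j factors differ between A and B.
A: triangle coeff Δ(2,4,4) = 1/13860; Σ_t [0,0]: t=0:+1/144 = 1/144; (3j)²=10/231 [(2 4 4; 2 -1 -1)], sign=-1
B: triangle coeff Δ(2,4,4) = 1/13860; Σ_t [0,0]: t=0:+1/1440 = 1/1440; (3j)²=7/165 [(2 4 4; 1 -4 3)], sign=-1
I_A²/I_B² = (10/231)/(7/165) = 50/49

50/49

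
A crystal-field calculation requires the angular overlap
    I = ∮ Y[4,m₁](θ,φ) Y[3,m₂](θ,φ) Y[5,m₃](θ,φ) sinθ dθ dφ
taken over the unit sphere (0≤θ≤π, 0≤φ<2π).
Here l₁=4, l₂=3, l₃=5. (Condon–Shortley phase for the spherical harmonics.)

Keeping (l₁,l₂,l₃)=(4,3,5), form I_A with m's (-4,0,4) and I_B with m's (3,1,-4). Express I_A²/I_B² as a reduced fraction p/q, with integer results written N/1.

Same 4,3,5: normalisation and zero-m 3j drop out of the ratio.
A: Δ: 2! 6! 4! / 13! → 1/180180; sum: t=2:+1/8640 = 1/8640; 3j²(4 3 5; -4 0 4) = Δ·Π!·Σ² = 28/715  (sign -1)
B: Δ: 2! 6! 4! / 13! → 1/180180; sum: t=0:+1/5760 t=1:−1/4320 = -1/17280; 3j²(4 3 5; 3 1 -4) = Δ·Π!·Σ² = 7/4290  (sign +1)
I_A²/I_B² = (28/715)/(7/4290) = 24/1

24/1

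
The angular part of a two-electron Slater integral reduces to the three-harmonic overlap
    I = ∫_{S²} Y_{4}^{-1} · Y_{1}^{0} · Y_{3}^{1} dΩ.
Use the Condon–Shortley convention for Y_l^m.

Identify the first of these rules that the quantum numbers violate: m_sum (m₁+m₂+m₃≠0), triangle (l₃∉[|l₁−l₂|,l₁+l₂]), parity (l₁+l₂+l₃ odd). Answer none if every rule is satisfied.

none

Σmᵢ = 0  ✓
l₃∈[|l₁−l₂|,l₁+l₂]=[3,5], have l₃=3  ✓
Σlᵢ = 8 ⇒ even  ✓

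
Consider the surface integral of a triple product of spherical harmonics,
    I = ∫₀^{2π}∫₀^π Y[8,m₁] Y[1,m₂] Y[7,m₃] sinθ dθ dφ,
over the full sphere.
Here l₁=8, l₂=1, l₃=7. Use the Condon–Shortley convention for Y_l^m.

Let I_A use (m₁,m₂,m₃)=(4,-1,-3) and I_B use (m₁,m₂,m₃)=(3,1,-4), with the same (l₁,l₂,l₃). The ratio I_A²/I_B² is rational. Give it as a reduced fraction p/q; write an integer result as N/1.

Same 8,1,7: normalisation and zero-m 3j drop out of the ratio.
A: Δ: 2! 14! 0! / 17! → 1/2040; sum: t=0:+1/174182400 = 1/174182400; 3j²(8 1 7; 4 -1 -3) = Δ·Π!·Σ² = 11/340  (sign +1)
B: Δ: 2! 14! 0! / 17! → 1/2040; sum: t=2:+1/479001600 = 1/479001600; 3j²(8 1 7; 3 1 -4) = Δ·Π!·Σ² = 1/204  (sign -1)
I_A²/I_B² = (11/340)/(1/204) = 33/5

33/5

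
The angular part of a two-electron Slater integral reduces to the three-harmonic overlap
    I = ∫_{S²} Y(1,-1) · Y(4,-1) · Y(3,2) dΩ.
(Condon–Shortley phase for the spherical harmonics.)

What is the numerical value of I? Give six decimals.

-0.106622

Rules hold: Σm=0, L=8 even, 3≤3≤5.
N = 3·9·7 = 189
Δ = 2!·0!·6!/9! = 1/252
Racah Σ t=1..1: t=1:−1/36 = -1/36
⇒ 3j(1 4 3; 0 0 0)² = 4/63, sgn +1
Racah Σ t=2..2: t=2:+1/240 = 1/240
⇒ 3j(1 4 3; -1 -1 2)² = 1/84, sgn -1
4πI² = N·(3j₀)²·(3jₘ)² = 1/7
I = -1·√(0.142857/4π) = -0.10662181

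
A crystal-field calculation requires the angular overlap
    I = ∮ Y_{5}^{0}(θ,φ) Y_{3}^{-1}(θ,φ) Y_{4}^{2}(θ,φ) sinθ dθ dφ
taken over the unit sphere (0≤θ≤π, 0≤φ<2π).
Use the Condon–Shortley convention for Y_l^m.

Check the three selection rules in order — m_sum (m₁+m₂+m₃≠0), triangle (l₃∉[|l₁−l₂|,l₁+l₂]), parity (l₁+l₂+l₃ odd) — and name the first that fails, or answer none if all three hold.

m_sum

m₁+m₂+m₃ = 0 − 1 + 2 = 1  ✗
triangle: |5−3|=2 ≤ l₃=4 ≤ 5+3=8
parity: l₁+l₂+l₃ = 12 is even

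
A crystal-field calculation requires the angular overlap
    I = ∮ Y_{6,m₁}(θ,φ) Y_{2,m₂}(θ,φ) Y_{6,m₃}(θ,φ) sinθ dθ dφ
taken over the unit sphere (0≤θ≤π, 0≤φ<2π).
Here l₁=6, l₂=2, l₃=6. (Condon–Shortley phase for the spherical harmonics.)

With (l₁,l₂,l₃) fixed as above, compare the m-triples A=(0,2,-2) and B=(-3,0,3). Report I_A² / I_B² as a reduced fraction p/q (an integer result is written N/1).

56/5

Shared (l₁,l₂,l₃)=(6,2,6): N and (l;000)² cancel in I_A²/I_B².
A: Δ = 2!·10!·2!/15! = 1/90090; Racah Σ t=2..2: t=2:+1/69120 = 1/69120; ⇒ 3j(6 2 6; 0 2 -2)² = 4/143, sgn +1
B: Δ = 2!·10!·2!/15! = 1/90090; Racah Σ t=0..2: t=0:+1/1451520 t=1:−1/80640 t=2:+1/120960 = -1/290304; ⇒ 3j(6 2 6; -3 0 3)² = 5/2002, sgn +1
I_A²/I_B² = (4/143)/(5/2002) = 56/5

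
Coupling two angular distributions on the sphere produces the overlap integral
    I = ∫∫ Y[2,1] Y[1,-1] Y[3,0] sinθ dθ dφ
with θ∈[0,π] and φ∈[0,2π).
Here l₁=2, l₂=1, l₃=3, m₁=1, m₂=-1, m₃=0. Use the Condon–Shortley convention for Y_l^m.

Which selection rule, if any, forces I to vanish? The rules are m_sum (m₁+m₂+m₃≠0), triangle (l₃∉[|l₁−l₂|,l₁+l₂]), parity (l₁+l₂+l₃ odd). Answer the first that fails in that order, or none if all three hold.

none

m₁+m₂+m₃ = 1 − 1 + 0 = 0  ✓
triangle: |2−1|=1 ≤ l₃=3 ≤ 2+1=3  ✓
parity: l₁+l₂+l₃ = 6 is even  ✓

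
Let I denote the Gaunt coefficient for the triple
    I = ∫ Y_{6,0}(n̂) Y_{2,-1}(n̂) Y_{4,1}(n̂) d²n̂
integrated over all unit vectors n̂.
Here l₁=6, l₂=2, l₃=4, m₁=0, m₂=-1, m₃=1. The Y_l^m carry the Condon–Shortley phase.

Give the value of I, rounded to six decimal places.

0.174223

Checks pass: Σm=0; 12 even; l₃=4∈[4,8].
(2·6+1)(2·2+1)(2·4+1) = 585
Δ: 4! 8! 0! / 13! → 1/6435
sum: t=2:+1/2304 = 1/2304
3j²(6 2 4; 0 0 0) = Δ·Π!·Σ² = 5/143  (sign +1)
sum: t=1:−1/4320 = -1/4320
3j²(6 2 4; 0 -1 1) = Δ·Π!·Σ² = 8/429  (sign +1)
combine: 4πI² = 585·5/143·8/429 = 600/1573
take √, sign +1: I = 0.17422334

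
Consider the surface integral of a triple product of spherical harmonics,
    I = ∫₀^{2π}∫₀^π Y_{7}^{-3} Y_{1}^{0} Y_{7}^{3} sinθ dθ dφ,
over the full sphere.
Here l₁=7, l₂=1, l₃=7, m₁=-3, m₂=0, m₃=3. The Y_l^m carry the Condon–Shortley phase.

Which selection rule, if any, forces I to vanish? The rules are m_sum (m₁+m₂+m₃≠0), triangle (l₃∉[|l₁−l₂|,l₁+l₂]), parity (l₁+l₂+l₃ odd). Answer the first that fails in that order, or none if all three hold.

azimuthal sum: -3 + 0 + 3 = 0  ✓
6 ≤ 7 ≤ 8 (triangle on l)  ✓
L = 7 + 1 + 7 = 15 (odd)  ✗

parity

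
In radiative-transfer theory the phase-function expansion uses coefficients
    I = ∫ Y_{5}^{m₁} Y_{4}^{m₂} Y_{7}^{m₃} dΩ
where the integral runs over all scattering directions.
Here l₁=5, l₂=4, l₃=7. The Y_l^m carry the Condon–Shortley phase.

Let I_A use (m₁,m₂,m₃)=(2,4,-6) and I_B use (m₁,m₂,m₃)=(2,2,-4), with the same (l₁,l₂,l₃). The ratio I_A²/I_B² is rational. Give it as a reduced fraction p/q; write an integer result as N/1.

Same 5,4,7: normalisation and zero-m 3j drop out of the ratio.
A: Δ: 2! 8! 6! / 17! → 1/6126120; sum: t=2:+1/7257600 = 1/7257600; 3j²(5 4 7; 2 4 -6) = Δ·Π!·Σ² = 2/85  (sign -1)
B: Δ: 2! 8! 6! / 17! → 1/6126120; sum: t=0:+1/1036800 t=1:−1/172800 t=2:+1/483840 = -1/362880; 3j²(5 4 7; 2 2 -4) = Δ·Π!·Σ² = 20/1547  (sign +1)
I_A²/I_B² = (2/85)/(20/1547) = 91/50

91/50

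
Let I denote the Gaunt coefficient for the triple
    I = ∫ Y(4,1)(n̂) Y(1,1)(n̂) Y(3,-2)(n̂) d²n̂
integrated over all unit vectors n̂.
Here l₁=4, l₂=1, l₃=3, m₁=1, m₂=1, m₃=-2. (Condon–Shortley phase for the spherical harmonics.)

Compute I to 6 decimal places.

-0.106622

Checks pass: Σm=0; 8 even; l₃=3∈[3,5].
(2·4+1)(2·1+1)(2·3+1) = 189
Δ: 2! 6! 0! / 9! → 1/252
sum: t=1:−1/36 = -1/36
3j²(4 1 3; 0 0 0) = Δ·Π!·Σ² = 4/63  (sign +1)
sum: t=2:+1/240 = 1/240
3j²(4 1 3; 1 1 -2) = Δ·Π!·Σ² = 1/84  (sign -1)
combine: 4πI² = 189·4/63·1/84 = 1/7
take √, sign -1: I = -0.10662181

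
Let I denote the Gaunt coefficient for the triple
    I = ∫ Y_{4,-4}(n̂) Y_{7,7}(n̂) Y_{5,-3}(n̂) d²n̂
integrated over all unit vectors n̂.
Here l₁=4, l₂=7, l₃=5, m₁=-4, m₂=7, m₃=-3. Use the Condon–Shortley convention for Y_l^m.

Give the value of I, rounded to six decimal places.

0.144075

m-sum 0 ✓  L=16 even ✓  3≤5≤11 ✓
Π(2lᵢ+1) = 9×15×11 = 1485
triangle coeff Δ(4,7,5) = 1/6126120
Σ_t [2,4]: t=2:+1/69120 t=3:−1/20736 t=4:+1/69120 = -1/51840
(3j)²=280/21879 [(4 7 5; 0 0 0)], sign=+1
Σ_t [6,6]: t=6:+1/58060800 = 1/58060800
(3j)²=7/510 [(4 7 5; -4 7 -3)], sign=+1
⇒ 4πI² = 980/3757
I = (+1)√(980/3757/(4π)) = 0.14407463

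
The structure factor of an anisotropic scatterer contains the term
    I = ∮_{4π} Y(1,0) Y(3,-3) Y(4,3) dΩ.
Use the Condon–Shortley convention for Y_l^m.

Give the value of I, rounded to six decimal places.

-0.162868

Rules hold: Σm=0, L=8 even, 2≤4≤4.
N = 3·7·9 = 189
Δ = 0!·2!·6!/9! = 1/252
Racah Σ t=0..0: t=0:+1/36 = 1/36
⇒ 3j(1 3 4; 0 0 0)² = 4/63, sgn +1
Racah Σ t=0..0: t=0:+1/720 = 1/720
⇒ 3j(1 3 4; 0 -3 3)² = 1/36, sgn -1
4πI² = N·(3j₀)²·(3jₘ)² = 1/3
I = -1·√(0.333333/4π) = -0.16286750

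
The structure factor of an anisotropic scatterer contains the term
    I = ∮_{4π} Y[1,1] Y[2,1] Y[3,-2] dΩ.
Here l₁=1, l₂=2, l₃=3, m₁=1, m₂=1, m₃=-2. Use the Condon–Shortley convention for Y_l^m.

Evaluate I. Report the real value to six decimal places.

Rules hold: Σm=0, L=6 even, 1≤3≤3.
N = 3·5·7 = 105
Δ = 0!·2!·4!/7! = 1/105
Racah Σ t=0..0: t=0:+1/4 = 1/4
⇒ 3j(1 2 3; 0 0 0)² = 3/35, sgn -1
Racah Σ t=0..0: t=0:+1/12 = 1/12
⇒ 3j(1 2 3; 1 1 -2)² = 2/21, sgn -1
4πI² = N·(3j₀)²·(3jₘ)² = 6/7
I = +1·√(0.857143/4π) = 0.26116903

0.261169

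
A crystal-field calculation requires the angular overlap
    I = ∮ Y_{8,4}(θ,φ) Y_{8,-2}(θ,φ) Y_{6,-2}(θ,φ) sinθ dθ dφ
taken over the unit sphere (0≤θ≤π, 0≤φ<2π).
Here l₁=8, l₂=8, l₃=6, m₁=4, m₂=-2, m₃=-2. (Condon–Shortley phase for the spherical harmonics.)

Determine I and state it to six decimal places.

0.076965

m-sum 0 ✓  L=22 even ✓  0≤6≤16 ✓
Π(2lᵢ+1) = 17×17×13 = 3757
triangle coeff Δ(8,8,6) = 1/13742520792
Σ_t [2,8]: t=2:+1/41803776000 t=3:−1/435456000 t=4:+1/39813120 t=5:−1/18662400 t=6:+1/39813120 t=7:−1/435456000 t=8:+1/41803776000 = -11/1393459200
(3j)²=600/96577 [(8 8 6; 0 0 0)], sign=-1
Σ_t [0,4]: t=0:+1/125411328000 t=1:−1/1567641600 t=2:+1/185794560 t=3:−1/130636800 t=4:+1/597196800 = -11/8957952000
(3j)²=308/96577 [(8 8 6; 4 -2 -2)], sign=-1
⇒ 4πI² = 184800/2482597
I = (+1)√(184800/2482597/(4π)) = 0.07696494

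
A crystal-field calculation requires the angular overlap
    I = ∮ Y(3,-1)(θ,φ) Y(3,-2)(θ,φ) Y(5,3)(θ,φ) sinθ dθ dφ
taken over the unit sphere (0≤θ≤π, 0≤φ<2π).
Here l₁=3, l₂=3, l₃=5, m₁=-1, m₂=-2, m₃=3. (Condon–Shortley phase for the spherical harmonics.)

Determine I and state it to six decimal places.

0.000000

L=11 odd ⇒ parity kills the (l;000) factor ⇒ I = 0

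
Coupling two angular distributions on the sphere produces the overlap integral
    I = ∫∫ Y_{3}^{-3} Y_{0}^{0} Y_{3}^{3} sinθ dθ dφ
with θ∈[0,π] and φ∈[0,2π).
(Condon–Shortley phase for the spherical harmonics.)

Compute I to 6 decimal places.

Rules hold: Σm=0, L=6 even, 3≤3≤3.
N = 7·1·7 = 49
Δ = 0!·6!·0!/7! = 1/7
Racah Σ t=0..0: t=0:+1/36 = 1/36
⇒ 3j(3 0 3; 0 0 0)² = 1/7, sgn -1
Racah Σ t=0..0: t=0:+1/720 = 1/720
⇒ 3j(3 0 3; -3 0 3)² = 1/7, sgn +1
4πI² = N·(3j₀)²·(3jₘ)² = 1/1
I = -1·√(1/4π) = -0.28209479

-0.282095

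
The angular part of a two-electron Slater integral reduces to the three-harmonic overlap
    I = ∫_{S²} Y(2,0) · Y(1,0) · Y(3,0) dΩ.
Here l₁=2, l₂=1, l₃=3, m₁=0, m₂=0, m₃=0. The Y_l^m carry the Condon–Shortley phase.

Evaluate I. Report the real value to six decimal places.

0.247767

Checks pass: Σm=0; 6 even; l₃=3∈[1,3].
(2·2+1)(2·1+1)(2·3+1) = 105
Δ: 0! 4! 2! / 7! → 1/105
sum: t=0:+1/4 = 1/4
3j²(2 1 3; 0 0 0) = Δ·Π!·Σ² = 3/35  (sign -1)
(m-triple is (0,0,0) — same symbol as above.)
combine: 4πI² = 105·3/35·3/35 = 27/35
take √, sign +1: I = 0.24776670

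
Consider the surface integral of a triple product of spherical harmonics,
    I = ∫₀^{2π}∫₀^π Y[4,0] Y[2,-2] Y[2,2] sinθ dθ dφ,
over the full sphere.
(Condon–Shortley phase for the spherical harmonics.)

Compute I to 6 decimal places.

0.040299

Checks pass: Σm=0; 8 even; l₃=2∈[2,6].
(2·4+1)(2·2+1)(2·2+1) = 225
Δ: 4! 4! 0! / 9! → 1/630
sum: t=2:+1/16 = 1/16
3j²(4 2 2; 0 0 0) = Δ·Π!·Σ² = 2/35  (sign +1)
sum: t=0:+1/576 = 1/576
3j²(4 2 2; 0 -2 2) = Δ·Π!·Σ² = 1/630  (sign +1)
combine: 4πI² = 225·2/35·1/630 = 1/49
take √, sign +1: I = 0.04029926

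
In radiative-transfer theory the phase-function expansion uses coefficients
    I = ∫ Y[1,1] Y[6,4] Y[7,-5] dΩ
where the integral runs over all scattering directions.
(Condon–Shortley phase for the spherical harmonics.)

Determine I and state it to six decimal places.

Checks pass: Σm=0; 14 even; l₃=7∈[5,7].
(2·1+1)(2·6+1)(2·7+1) = 585
Δ: 0! 2! 12! / 15! → 1/1365
sum: t=0:+1/518400 = 1/518400
3j²(1 6 7; 0 0 0) = Δ·Π!·Σ² = 7/195  (sign -1)
sum: t=0:+1/14515200 = 1/14515200
3j²(1 6 7; 1 4 -5) = Δ·Π!·Σ² = 22/455  (sign +1)
combine: 4πI² = 585·7/195·22/455 = 66/65
take √, sign -1: I = -0.28425647

-0.284256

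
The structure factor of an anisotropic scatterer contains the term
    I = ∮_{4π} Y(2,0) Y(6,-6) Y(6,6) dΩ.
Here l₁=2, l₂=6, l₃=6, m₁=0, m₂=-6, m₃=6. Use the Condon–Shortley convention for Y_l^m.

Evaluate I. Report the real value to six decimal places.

Checks pass: Σm=0; 14 even; l₃=6∈[4,8].
(2·2+1)(2·6+1)(2·6+1) = 845
Δ: 2! 2! 10! / 15! → 1/90090
sum: t=0:+1/69120 t=1:−1/14400 t=2:+1/69120 = -7/172800
3j²(2 6 6; 0 0 0) = Δ·Π!·Σ² = 14/715  (sign -1)
sum: t=0:+1/14515200 = 1/14515200
3j²(2 6 6; 0 -6 6) = Δ·Π!·Σ² = 22/455  (sign +1)
combine: 4πI² = 845·14/715·22/455 = 4/5
take √, sign -1: I = -0.25231325

-0.252313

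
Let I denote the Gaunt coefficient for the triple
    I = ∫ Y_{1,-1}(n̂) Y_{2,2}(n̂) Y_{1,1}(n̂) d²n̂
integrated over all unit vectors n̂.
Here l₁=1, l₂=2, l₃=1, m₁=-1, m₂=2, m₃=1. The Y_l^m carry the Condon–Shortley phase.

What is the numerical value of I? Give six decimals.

0.000000

m-sum = -1 + 2 + 1 = 2 ≠ 0 ⇒ I = 0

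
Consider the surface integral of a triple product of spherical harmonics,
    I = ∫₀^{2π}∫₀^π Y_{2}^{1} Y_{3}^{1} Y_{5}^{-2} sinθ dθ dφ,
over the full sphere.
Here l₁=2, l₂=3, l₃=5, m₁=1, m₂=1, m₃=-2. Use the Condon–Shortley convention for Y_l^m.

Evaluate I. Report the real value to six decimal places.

m-sum 0 ✓  L=10 even ✓  1≤5≤5 ✓
Π(2lᵢ+1) = 5×7×11 = 385
triangle coeff Δ(2,3,5) = 1/2310
Σ_t [0,0]: t=0:+1/144 = 1/144
(3j)²=10/231 [(2 3 5; 0 0 0)], sign=-1
Σ_t [0,0]: t=0:+1/288 = 1/288
(3j)²=1/22 [(2 3 5; 1 1 -2)], sign=-1
⇒ 4πI² = 25/33
I = (+1)√(25/33/(4π)) = 0.24553200

0.245532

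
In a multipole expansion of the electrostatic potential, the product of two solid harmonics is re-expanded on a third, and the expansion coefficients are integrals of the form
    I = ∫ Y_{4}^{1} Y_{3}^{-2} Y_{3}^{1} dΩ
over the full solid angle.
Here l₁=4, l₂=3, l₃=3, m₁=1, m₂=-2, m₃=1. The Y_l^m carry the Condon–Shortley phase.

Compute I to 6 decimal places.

0.145070

Rules hold: Σm=0, L=10 even, 1≤3≤7.
N = 9·7·7 = 441
Δ = 4!·4!·2!/11! = 1/34650
Racah Σ t=1..3: t=1:−1/72 t=2:+1/16 t=3:−1/72 = 5/144
⇒ 3j(4 3 3; 0 0 0)² = 2/77, sgn -1
Racah Σ t=0..1: t=0:+1/144 t=1:−1/48 = -1/72
⇒ 3j(4 3 3; 1 -2 1)² = 16/693, sgn -1
4πI² = N·(3j₀)²·(3jₘ)² = 32/121
I = +1·√(0.264463/4π) = 0.14506992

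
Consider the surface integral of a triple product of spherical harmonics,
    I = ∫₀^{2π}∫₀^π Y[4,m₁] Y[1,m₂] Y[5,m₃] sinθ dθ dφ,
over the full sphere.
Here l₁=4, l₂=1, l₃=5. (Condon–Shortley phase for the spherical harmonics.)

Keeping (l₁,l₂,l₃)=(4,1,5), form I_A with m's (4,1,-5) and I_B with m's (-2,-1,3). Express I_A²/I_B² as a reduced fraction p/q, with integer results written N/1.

45/28

Shared (l₁,l₂,l₃)=(4,1,5): N and (l;000)² cancel in I_A²/I_B².
A: Δ = 0!·8!·2!/11! = 1/495; Racah Σ t=0..0: t=0:+1/80640 = 1/80640; ⇒ 3j(4 1 5; 4 1 -5)² = 1/11, sgn +1
B: Δ = 0!·8!·2!/11! = 1/495; Racah Σ t=0..0: t=0:+1/2880 = 1/2880; ⇒ 3j(4 1 5; -2 -1 3)² = 28/495, sgn +1
I_A²/I_B² = (1/11)/(28/495) = 45/28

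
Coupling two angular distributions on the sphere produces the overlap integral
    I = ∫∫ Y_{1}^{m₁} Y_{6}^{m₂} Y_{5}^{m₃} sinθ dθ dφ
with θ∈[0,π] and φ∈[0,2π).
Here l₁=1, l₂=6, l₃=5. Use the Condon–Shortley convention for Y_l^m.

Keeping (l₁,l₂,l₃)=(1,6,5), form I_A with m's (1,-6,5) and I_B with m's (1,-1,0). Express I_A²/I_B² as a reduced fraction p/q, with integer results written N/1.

22/7

Shared (l₁,l₂,l₃)=(1,6,5): N and (l;000)² cancel in I_A²/I_B².
A: Δ = 2!·0!·10!/13! = 1/858; Racah Σ t=0..0: t=0:+1/7257600 = 1/7257600; ⇒ 3j(1 6 5; 1 -6 5)² = 1/13, sgn +1
B: Δ = 2!·0!·10!/13! = 1/858; Racah Σ t=0..0: t=0:+1/28800 = 1/28800; ⇒ 3j(1 6 5; 1 -1 0)² = 7/286, sgn -1
I_A²/I_B² = (1/13)/(7/286) = 22/7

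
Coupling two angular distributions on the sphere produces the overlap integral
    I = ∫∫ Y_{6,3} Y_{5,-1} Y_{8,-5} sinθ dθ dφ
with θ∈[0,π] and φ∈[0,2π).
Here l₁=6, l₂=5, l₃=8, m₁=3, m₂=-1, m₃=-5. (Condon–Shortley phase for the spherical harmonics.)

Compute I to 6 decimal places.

0.000000

3 − 1 − 5 = -3 ≠ 0: azimuthal integral kills it; I = 0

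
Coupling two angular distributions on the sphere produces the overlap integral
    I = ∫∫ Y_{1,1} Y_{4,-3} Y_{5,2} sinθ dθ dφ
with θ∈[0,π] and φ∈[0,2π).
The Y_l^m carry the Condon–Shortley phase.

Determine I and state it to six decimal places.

0.085055

Checks pass: Σm=0; 10 even; l₃=5∈[3,5].
(2·1+1)(2·4+1)(2·5+1) = 297
Δ: 0! 2! 8! / 11! → 1/495
sum: t=0:+1/576 = 1/576
3j²(1 4 5; 0 0 0) = Δ·Π!·Σ² = 5/99  (sign -1)
sum: t=0:+1/10080 = 1/10080
3j²(1 4 5; 1 -3 2) = Δ·Π!·Σ² = 1/165  (sign -1)
combine: 4πI² = 297·5/99·1/165 = 1/11
take √, sign +1: I = 0.08505478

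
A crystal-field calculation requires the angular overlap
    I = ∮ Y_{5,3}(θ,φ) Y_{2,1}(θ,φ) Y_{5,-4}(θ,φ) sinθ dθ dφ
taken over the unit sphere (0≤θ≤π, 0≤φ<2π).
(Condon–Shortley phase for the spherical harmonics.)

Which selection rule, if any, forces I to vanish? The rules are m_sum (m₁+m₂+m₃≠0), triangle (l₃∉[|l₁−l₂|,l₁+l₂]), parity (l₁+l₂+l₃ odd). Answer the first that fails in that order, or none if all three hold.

none

azimuthal sum: 3 + 1 − 4 = 0  ✓
3 ≤ 5 ≤ 7 (triangle on l)  ✓
L = 5 + 2 + 5 = 12 (even)  ✓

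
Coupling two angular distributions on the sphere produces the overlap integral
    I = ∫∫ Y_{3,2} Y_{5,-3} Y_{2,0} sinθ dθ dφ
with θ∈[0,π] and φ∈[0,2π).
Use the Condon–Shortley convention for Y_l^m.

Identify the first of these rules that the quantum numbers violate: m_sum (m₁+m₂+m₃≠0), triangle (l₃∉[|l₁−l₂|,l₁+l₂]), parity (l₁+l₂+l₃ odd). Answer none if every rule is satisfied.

m_sum

azimuthal sum: 2 − 3 + 0 = -1  ✗
2 ≤ 2 ≤ 8 (triangle on l)
L = 3 + 5 + 2 = 10 (even)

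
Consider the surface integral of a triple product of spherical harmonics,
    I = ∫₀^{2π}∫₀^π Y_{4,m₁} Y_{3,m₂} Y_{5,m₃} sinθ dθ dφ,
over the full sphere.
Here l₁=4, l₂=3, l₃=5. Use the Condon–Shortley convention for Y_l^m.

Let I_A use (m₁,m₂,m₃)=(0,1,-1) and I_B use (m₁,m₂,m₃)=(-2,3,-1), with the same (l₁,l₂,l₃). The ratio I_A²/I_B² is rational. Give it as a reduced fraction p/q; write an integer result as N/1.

242/675

Same 4,3,5: normalisation and zero-m 3j drop out of the ratio.
A: Δ: 2! 6! 4! / 13! → 1/180180; sum: t=0:+1/2304 t=1:−1/216 t=2:+1/384 = -11/6912; 3j²(4 3 5; 0 1 -1) = Δ·Π!·Σ² = 11/1638  (sign -1)
B: Δ: 2! 6! 4! / 13! → 1/180180; sum: t=2:+1/2304 = 1/2304; 3j²(4 3 5; -2 3 -1) = Δ·Π!·Σ² = 75/4004  (sign +1)
I_A²/I_B² = (11/1638)/(75/4004) = 242/675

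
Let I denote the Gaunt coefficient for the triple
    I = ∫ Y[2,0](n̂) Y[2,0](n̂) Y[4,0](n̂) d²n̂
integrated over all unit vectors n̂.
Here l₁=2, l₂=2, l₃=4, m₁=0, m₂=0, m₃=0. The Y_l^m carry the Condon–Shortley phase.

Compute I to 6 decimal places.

0.241796

Checks pass: Σm=0; 8 even; l₃=4∈[0,4].
(2·2+1)(2·2+1)(2·4+1) = 225
Δ: 0! 4! 4! / 9! → 1/630
sum: t=0:+1/16 = 1/16
3j²(2 2 4; 0 0 0) = Δ·Π!·Σ² = 2/35  (sign +1)
(m-triple is (0,0,0) — same symbol as above.)
combine: 4πI² = 225·2/35·2/35 = 36/49
take √, sign +1: I = 0.24179554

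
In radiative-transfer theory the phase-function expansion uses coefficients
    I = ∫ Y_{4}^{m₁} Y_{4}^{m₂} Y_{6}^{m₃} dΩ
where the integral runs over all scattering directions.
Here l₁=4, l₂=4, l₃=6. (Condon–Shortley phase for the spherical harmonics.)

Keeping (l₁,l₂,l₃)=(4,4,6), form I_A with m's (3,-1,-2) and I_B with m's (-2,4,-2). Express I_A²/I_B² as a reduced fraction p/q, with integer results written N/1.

9/4

l's match ⇒ only the (l;m) 3-j factors differ between A and B.
A: triangle coeff Δ(4,4,6) = 1/1261260; Σ_t [0,1]: t=0:+1/8640 t=1:−1/34560 = 1/11520; (3j)²=3/143 [(4 4 6; 3 -1 -2)], sign=+1
B: triangle coeff Δ(4,4,6) = 1/1261260; Σ_t [2,2]: t=2:+1/69120 = 1/69120; (3j)²=4/429 [(4 4 6; -2 4 -2)], sign=+1
I_A²/I_B² = (3/143)/(4/429) = 9/4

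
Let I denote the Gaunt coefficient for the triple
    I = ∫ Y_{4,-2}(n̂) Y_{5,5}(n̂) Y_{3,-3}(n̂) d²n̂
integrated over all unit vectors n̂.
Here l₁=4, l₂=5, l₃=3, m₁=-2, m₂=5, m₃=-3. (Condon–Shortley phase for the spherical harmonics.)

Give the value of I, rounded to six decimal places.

Checks pass: Σm=0; 12 even; l₃=3∈[1,9].
(2·4+1)(2·5+1)(2·3+1) = 693
Δ: 6! 2! 4! / 13! → 1/180180
sum: t=2:+1/576 t=3:−1/144 t=4:+1/576 = -1/288
3j²(4 5 3; 0 0 0) = Δ·Π!·Σ² = 20/1001  (sign +1)
sum: t=6:+1/34560 = 1/34560
3j²(4 5 3; -2 5 -3) = Δ·Π!·Σ² = 5/286  (sign +1)
combine: 4πI² = 693·20/1001·5/286 = 450/1859
take √, sign +1: I = 0.13879110

0.138791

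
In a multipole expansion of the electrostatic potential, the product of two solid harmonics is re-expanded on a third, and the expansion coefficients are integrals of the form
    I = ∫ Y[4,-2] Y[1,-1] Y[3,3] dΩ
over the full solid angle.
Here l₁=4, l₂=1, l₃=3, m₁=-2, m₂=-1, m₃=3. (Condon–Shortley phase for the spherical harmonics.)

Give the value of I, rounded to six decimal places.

0.061558

Checks pass: Σm=0; 8 even; l₃=3∈[3,5].
(2·4+1)(2·1+1)(2·3+1) = 189
Δ: 2! 6! 0! / 9! → 1/252
sum: t=1:−1/36 = -1/36
3j²(4 1 3; 0 0 0) = Δ·Π!·Σ² = 4/63  (sign +1)
sum: t=0:+1/1440 = 1/1440
3j²(4 1 3; -2 -1 3) = Δ·Π!·Σ² = 1/252  (sign +1)
combine: 4πI² = 189·4/63·1/252 = 1/21
take √, sign +1: I = 0.06155813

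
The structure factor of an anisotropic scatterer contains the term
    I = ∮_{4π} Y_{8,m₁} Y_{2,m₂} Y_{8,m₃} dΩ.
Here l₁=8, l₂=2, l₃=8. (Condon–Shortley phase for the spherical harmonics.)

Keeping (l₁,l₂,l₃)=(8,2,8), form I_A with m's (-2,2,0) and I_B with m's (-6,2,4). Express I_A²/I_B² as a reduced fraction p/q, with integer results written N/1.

30/13

Same 8,2,8: normalisation and zero-m 3j drop out of the ratio.
A: Δ: 2! 14! 2! / 19! → 1/348840; sum: t=2:+1/116121600 = 1/116121600; 3j²(8 2 8; -2 2 0) = Δ·Π!·Σ² = 7/323  (sign +1)
B: Δ: 2! 14! 2! / 19! → 1/348840; sum: t=2:+1/3832012800 = 1/3832012800; 3j²(8 2 8; -6 2 4) = Δ·Π!·Σ² = 91/9690  (sign +1)
I_A²/I_B² = (7/323)/(91/9690) = 30/13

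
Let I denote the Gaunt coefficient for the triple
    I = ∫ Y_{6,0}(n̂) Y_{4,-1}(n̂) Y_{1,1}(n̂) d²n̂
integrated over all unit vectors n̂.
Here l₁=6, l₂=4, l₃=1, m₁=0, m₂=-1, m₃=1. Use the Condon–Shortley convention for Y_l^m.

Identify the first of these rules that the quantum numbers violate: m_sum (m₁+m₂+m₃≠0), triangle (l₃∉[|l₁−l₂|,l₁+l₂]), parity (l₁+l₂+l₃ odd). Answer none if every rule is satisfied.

triangle

azimuthal sum: 0 − 1 + 1 = 0  ✓
2 ≤ 1 ≤ 10 (triangle on l)  ✗
L = 6 + 4 + 1 = 11 (odd)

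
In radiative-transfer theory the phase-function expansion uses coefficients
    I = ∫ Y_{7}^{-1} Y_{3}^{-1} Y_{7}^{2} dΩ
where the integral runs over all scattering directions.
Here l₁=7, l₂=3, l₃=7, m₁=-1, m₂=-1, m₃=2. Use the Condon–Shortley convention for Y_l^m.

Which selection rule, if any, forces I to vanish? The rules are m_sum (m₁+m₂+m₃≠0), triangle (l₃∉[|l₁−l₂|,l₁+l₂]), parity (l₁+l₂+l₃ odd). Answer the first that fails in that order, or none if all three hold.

parity

azimuthal sum: -1 − 1 + 2 = 0  ✓
4 ≤ 7 ≤ 10 (triangle on l)  ✓
L = 7 + 3 + 7 = 17 (odd)  ✗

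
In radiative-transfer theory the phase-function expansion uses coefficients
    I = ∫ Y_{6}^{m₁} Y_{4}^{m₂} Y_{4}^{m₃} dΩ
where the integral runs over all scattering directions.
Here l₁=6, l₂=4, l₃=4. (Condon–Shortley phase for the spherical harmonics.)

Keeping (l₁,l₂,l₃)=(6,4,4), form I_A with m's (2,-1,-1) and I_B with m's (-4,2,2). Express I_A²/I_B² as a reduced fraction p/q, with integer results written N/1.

Shared (l₁,l₂,l₃)=(6,4,4): N and (l;000)² cancel in I_A²/I_B².
A: Δ = 6!·6!·2!/15! = 1/1261260; Racah Σ t=1..3: t=1:−1/8640 t=2:+1/2304 t=3:−1/8640 = 7/34560; ⇒ 3j(6 4 4; 2 -1 -1)² = 7/429, sgn -1
B: Δ = 6!·6!·2!/15! = 1/1261260; Racah Σ t=4..6: t=4:+1/69120 t=5:−1/14400 t=6:+1/69120 = -7/172800; ⇒ 3j(6 4 4; -4 2 2)² = 14/715, sgn -1
I_A²/I_B² = (7/429)/(14/715) = 5/6

5/6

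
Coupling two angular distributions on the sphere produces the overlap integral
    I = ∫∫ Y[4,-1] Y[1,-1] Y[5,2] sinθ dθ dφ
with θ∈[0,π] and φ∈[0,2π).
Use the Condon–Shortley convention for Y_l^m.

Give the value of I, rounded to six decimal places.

0.225034

Checks pass: Σm=0; 10 even; l₃=5∈[3,5].
(2·4+1)(2·1+1)(2·5+1) = 297
Δ: 0! 8! 2! / 11! → 1/495
sum: t=0:+1/576 = 1/576
3j²(4 1 5; 0 0 0) = Δ·Π!·Σ² = 5/99  (sign -1)
sum: t=0:+1/1440 = 1/1440
3j²(4 1 5; -1 -1 2) = Δ·Π!·Σ² = 7/165  (sign -1)
combine: 4πI² = 297·5/99·7/165 = 7/11
take √, sign +1: I = 0.22503380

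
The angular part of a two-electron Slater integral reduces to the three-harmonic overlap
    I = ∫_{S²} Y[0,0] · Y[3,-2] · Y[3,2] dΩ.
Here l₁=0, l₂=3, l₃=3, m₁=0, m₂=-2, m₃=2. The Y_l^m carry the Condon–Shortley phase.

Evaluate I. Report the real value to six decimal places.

Rules hold: Σm=0, L=6 even, 3≤3≤3.
N = 1·7·7 = 49
Δ = 0!·0!·6!/7! = 1/7
Racah Σ t=0..0: t=0:+1/36 = 1/36
⇒ 3j(0 3 3; 0 0 0)² = 1/7, sgn -1
Racah Σ t=0..0: t=0:+1/120 = 1/120
⇒ 3j(0 3 3; 0 -2 2)² = 1/7, sgn -1
4πI² = N·(3j₀)²·(3jₘ)² = 1/1
I = +1·√(1/4π) = 0.28209479

0.282095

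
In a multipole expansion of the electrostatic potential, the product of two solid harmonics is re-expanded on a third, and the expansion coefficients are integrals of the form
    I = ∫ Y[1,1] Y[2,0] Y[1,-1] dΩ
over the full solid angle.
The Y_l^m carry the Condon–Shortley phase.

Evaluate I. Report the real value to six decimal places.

Rules hold: Σm=0, L=4 even, 1≤1≤3.
N = 3·5·3 = 45
Δ = 2!·0!·2!/5! = 1/30
Racah Σ t=1..1: t=1:−1/1 = -1/1
⇒ 3j(1 2 1; 0 0 0)² = 2/15, sgn +1
Racah Σ t=0..0: t=0:+1/4 = 1/4
⇒ 3j(1 2 1; 1 0 -1)² = 1/30, sgn +1
4πI² = N·(3j₀)²·(3jₘ)² = 1/5
I = +1·√(0.2/4π) = 0.12615663

0.126157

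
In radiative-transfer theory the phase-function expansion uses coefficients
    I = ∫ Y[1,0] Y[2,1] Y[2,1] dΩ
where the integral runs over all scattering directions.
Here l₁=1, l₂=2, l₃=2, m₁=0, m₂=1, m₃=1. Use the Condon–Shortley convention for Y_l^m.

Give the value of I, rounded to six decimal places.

m-sum = 0 + 1 + 1 = 2 ≠ 0 ⇒ I = 0

0.000000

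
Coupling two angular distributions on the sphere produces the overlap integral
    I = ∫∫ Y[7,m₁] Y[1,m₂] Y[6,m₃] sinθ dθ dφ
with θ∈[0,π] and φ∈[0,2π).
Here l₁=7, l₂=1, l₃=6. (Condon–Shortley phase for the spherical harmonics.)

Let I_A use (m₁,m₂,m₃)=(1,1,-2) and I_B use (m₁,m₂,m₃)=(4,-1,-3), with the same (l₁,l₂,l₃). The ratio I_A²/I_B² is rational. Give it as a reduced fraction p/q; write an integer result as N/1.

3/11

Shared (l₁,l₂,l₃)=(7,1,6): N and (l;000)² cancel in I_A²/I_B².
A: Δ = 2!·12!·0!/15! = 1/1365; Racah Σ t=2..2: t=2:+1/1935360 = 1/1935360; ⇒ 3j(7 1 6; 1 1 -2)² = 1/91, sgn +1
B: Δ = 2!·12!·0!/15! = 1/1365; Racah Σ t=0..0: t=0:+1/4354560 = 1/4354560; ⇒ 3j(7 1 6; 4 -1 -3)² = 11/273, sgn -1
I_A²/I_B² = (1/91)/(11/273) = 3/11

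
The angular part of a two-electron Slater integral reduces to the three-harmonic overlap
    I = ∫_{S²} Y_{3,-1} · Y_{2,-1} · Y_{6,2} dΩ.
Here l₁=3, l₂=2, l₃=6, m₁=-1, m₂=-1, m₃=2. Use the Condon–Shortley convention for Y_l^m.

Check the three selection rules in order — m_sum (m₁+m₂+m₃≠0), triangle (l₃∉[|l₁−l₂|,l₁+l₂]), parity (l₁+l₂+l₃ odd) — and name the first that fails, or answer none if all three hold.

Σmᵢ = 0  ✓
l₃∈[|l₁−l₂|,l₁+l₂]=[1,5], have l₃=6  ✗
Σlᵢ = 11 ⇒ odd

triangle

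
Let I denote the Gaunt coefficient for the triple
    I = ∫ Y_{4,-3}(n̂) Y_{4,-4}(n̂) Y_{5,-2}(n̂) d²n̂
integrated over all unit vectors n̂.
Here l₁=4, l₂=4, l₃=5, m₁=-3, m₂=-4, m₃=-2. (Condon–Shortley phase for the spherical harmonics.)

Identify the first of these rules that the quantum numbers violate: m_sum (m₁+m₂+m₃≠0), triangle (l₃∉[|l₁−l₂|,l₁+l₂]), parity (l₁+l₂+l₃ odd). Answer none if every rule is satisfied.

Σmᵢ = -9  ✗
l₃∈[|l₁−l₂|,l₁+l₂]=[0,8], have l₃=5
Σlᵢ = 13 ⇒ odd

m_sum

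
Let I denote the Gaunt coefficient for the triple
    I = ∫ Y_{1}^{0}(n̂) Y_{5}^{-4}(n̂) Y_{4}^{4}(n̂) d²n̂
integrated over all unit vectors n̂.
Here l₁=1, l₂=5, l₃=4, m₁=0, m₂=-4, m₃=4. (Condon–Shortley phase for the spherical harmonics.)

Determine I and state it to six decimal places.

0.147319

m-sum 0 ✓  L=10 even ✓  4≤4≤6 ✓
Π(2lᵢ+1) = 3×11×9 = 297
triangle coeff Δ(1,5,4) = 1/495
Σ_t [1,1]: t=1:−1/576 = -1/576
(3j)²=5/99 [(1 5 4; 0 0 0)], sign=-1
Σ_t [1,1]: t=1:−1/40320 = -1/40320
(3j)²=1/55 [(1 5 4; 0 -4 4)], sign=-1
⇒ 4πI² = 3/11
I = (+1)√(3/11/(4π)) = 0.14731920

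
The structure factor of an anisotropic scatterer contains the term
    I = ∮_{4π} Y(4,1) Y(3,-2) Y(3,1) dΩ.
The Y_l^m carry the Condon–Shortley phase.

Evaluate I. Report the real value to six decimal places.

m-sum 0 ✓  L=10 even ✓  1≤3≤7 ✓
Π(2lᵢ+1) = 9×7×7 = 441
triangle coeff Δ(4,3,3) = 1/34650
Σ_t [1,3]: t=1:−1/72 t=2:+1/16 t=3:−1/72 = 5/144
(3j)²=2/77 [(4 3 3; 0 0 0)], sign=-1
Σ_t [0,1]: t=0:+1/144 t=1:−1/48 = -1/72
(3j)²=16/693 [(4 3 3; 1 -2 1)], sign=-1
⇒ 4πI² = 32/121
I = (+1)√(32/121/(4π)) = 0.14506992

0.145070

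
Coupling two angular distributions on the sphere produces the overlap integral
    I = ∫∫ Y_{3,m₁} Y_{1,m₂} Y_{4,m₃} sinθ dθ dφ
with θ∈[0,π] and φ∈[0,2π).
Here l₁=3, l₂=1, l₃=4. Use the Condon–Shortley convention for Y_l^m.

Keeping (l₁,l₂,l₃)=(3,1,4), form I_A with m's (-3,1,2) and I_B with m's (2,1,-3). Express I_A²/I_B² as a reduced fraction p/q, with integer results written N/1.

Same 3,1,4: normalisation and zero-m 3j drop out of the ratio.
A: Δ: 0! 6! 2! / 9! → 1/252; sum: t=0:+1/1440 = 1/1440; 3j²(3 1 4; -3 1 2) = Δ·Π!·Σ² = 1/252  (sign +1)
B: Δ: 0! 6! 2! / 9! → 1/252; sum: t=0:+1/240 = 1/240; 3j²(3 1 4; 2 1 -3) = Δ·Π!·Σ² = 1/12  (sign -1)
I_A²/I_B² = (1/252)/(1/12) = 1/21

1/21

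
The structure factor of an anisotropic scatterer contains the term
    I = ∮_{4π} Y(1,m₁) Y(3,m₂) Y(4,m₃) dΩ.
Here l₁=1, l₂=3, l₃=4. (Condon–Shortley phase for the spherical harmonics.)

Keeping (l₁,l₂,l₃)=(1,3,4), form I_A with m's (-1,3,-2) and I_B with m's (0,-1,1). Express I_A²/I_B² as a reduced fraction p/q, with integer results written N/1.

Shared (l₁,l₂,l₃)=(1,3,4): N and (l;000)² cancel in I_A²/I_B².
A: Δ = 0!·2!·6!/9! = 1/252; Racah Σ t=0..0: t=0:+1/1440 = 1/1440; ⇒ 3j(1 3 4; -1 3 -2)² = 1/252, sgn +1
B: Δ = 0!·2!·6!/9! = 1/252; Racah Σ t=0..0: t=0:+1/48 = 1/48; ⇒ 3j(1 3 4; 0 -1 1)² = 5/84, sgn -1
I_A²/I_B² = (1/252)/(5/84) = 1/15

1/15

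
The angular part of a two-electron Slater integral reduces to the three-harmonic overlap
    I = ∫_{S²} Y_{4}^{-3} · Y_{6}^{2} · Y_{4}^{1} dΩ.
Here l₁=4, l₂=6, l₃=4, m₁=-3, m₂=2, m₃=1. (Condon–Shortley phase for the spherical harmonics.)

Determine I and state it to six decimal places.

m-sum 0 ✓  L=14 even ✓  2≤4≤10 ✓
Π(2lᵢ+1) = 9×13×9 = 1053
triangle coeff Δ(4,6,4) = 1/1261260
Σ_t [2,4]: t=2:+1/4608 t=3:−1/1296 t=4:+1/4608 = -7/20736
(3j)²=20/1287 [(4 6 4; 0 0 0)], sign=-1
Σ_t [5,6]: t=5:−1/8640 t=6:+1/34560 = -1/11520
(3j)²=3/143 [(4 6 4; -3 2 1)], sign=+1
⇒ 4πI² = 540/1573
I = (-1)√(540/1573/(4π)) = -0.16528277

-0.165283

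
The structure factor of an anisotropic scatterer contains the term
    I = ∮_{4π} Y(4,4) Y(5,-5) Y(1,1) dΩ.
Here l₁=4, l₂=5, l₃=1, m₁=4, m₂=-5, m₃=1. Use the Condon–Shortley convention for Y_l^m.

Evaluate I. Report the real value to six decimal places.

Checks pass: Σm=0; 10 even; l₃=1∈[1,9].
(2·4+1)(2·5+1)(2·1+1) = 297
Δ: 8! 0! 2! / 11! → 1/495
sum: t=4:+1/576 = 1/576
3j²(4 5 1; 0 0 0) = Δ·Π!·Σ² = 5/99  (sign -1)
sum: t=0:+1/80640 = 1/80640
3j²(4 5 1; 4 -5 1) = Δ·Π!·Σ² = 1/11  (sign +1)
combine: 4πI² = 297·5/99·1/11 = 15/11
take √, sign -1: I = -0.32941575

-0.329416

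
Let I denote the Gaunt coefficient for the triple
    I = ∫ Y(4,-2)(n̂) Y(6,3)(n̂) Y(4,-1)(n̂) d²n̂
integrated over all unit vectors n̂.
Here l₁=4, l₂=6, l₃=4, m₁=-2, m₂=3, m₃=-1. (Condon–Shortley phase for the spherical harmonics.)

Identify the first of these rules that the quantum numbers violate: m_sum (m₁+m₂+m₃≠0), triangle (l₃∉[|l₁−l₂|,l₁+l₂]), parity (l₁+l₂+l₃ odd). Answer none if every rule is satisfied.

none

m₁+m₂+m₃ = -2 + 3 − 1 = 0  ✓
triangle: |4−6|=2 ≤ l₃=4 ≤ 4+6=10  ✓
parity: l₁+l₂+l₃ = 14 is even  ✓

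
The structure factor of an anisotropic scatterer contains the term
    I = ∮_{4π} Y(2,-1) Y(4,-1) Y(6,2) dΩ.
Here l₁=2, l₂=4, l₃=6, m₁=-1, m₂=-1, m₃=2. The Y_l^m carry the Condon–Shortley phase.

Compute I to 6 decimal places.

Checks pass: Σm=0; 12 even; l₃=6∈[2,6].
(2·2+1)(2·4+1)(2·6+1) = 585
Δ: 0! 4! 8! / 13! → 1/6435
sum: t=0:+1/2304 = 1/2304
3j²(2 4 6; 0 0 0) = Δ·Π!·Σ² = 5/143  (sign +1)
sum: t=0:+1/4320 = 1/4320
3j²(2 4 6; -1 -1 2) = Δ·Π!·Σ² = 224/6435  (sign +1)
combine: 4πI² = 585·5/143·224/6435 = 1120/1573
take √, sign +1: I = 0.23803440

0.238034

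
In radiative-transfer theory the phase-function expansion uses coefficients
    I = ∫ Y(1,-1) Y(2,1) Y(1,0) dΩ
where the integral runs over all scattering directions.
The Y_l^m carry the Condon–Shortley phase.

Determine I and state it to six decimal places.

-0.218510

Checks pass: Σm=0; 4 even; l₃=1∈[1,3].
(2·1+1)(2·2+1)(2·1+1) = 45
Δ: 2! 0! 2! / 5! → 1/30
sum: t=1:−1/1 = -1/1
3j²(1 2 1; 0 0 0) = Δ·Π!·Σ² = 2/15  (sign +1)
sum: t=2:+1/2 = 1/2
3j²(1 2 1; -1 1 0) = Δ·Π!·Σ² = 1/10  (sign -1)
combine: 4πI² = 45·2/15·1/10 = 3/5
take √, sign -1: I = -0.21850969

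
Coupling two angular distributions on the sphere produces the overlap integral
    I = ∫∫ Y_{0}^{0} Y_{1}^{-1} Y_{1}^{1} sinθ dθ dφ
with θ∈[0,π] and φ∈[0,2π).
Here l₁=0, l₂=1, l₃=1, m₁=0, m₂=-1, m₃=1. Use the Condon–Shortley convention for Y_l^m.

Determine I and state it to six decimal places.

-0.282095

Rules hold: Σm=0, L=2 even, 1≤1≤1.
N = 1·3·3 = 9
Δ = 0!·0!·2!/3! = 1/3
Racah Σ t=0..0: t=0:+1/1 = 1/1
⇒ 3j(0 1 1; 0 0 0)² = 1/3, sgn -1
Racah Σ t=0..0: t=0:+1/2 = 1/2
⇒ 3j(0 1 1; 0 -1 1)² = 1/3, sgn +1
4πI² = N·(3j₀)²·(3jₘ)² = 1/1
I = -1·√(1/4π) = -0.28209479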